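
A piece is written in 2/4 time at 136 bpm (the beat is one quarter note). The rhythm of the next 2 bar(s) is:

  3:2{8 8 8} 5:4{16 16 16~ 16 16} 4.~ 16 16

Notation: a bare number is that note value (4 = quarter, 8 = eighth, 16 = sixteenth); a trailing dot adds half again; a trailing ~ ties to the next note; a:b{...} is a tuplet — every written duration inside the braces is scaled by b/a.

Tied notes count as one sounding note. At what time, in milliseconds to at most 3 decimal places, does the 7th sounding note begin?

note 7 onset = 9/5b = 794.118ms

1. 0.0ms @ 0 + 147.059ms (1/3)
2. 147.059ms @ 1/3 + 147.059ms (1/3)
3. 294.118ms @ 2/3 + 147.059ms (1/3)
4. 441.176ms @ 1 + 88.235ms (1/5)
5. 529.412ms @ 6/5 + 88.235ms (1/5)
6. 617.647ms @ 7/5 + 176.471ms (2/5)
7. 794.118ms @ 9/5 + 88.235ms (1/5)
8. 882.353ms @ 2 + 772.059ms (7/4)
9. 1654.412ms @ 15/4 + 110.294ms (1/4)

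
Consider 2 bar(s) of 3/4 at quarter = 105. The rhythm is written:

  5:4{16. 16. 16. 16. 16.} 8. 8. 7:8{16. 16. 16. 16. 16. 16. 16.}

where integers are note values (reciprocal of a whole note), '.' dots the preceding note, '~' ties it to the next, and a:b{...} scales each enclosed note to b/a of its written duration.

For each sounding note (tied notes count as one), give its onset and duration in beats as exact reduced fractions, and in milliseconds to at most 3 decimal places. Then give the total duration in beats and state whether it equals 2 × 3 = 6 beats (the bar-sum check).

1) 0.0ms=0b +171.429ms=3/10b
2) 171.429ms=3/10b +171.429ms=3/10b
3) 342.857ms=3/5b +171.429ms=3/10b
4) 514.286ms=9/10b +171.429ms=3/10b
5) 685.714ms=6/5b +171.429ms=3/10b
6) 857.143ms=3/2b +428.571ms=3/4b
7) 1285.714ms=9/4b +428.571ms=3/4b
8) 1714.286ms=3b +244.898ms=3/7b
9) 1959.184ms=24/7b +244.898ms=3/7b
10) 2204.082ms=27/7b +244.898ms=3/7b
11) 2448.98ms=30/7b +244.898ms=3/7b
12) 2693.878ms=33/7b +244.898ms=3/7b
13) 2938.776ms=36/7b +244.898ms=3/7b
14) 3183.673ms=39/7b +244.898ms=3/7b
Σ=6b of 6 (105bpm 3/4) — PASS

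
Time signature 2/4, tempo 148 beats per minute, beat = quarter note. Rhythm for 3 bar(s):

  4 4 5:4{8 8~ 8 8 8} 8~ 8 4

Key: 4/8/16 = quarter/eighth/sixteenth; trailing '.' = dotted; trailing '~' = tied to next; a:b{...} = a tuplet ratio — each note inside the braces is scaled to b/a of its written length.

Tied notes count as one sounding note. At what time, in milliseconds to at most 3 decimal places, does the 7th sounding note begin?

1. 0.0ms @ 0 + 405.405ms (1)
2. 405.405ms @ 1 + 405.405ms (1)
3. 810.811ms @ 2 + 162.162ms (2/5)
4. 972.973ms @ 12/5 + 324.324ms (4/5)
5. 1297.297ms @ 16/5 + 162.162ms (2/5)
6. 1459.459ms @ 18/5 + 162.162ms (2/5)
7. 1621.622ms @ 4 + 405.405ms (1)
8. 2027.027ms @ 5 + 405.405ms (1)

note 7 onset = 4b = 1621.622ms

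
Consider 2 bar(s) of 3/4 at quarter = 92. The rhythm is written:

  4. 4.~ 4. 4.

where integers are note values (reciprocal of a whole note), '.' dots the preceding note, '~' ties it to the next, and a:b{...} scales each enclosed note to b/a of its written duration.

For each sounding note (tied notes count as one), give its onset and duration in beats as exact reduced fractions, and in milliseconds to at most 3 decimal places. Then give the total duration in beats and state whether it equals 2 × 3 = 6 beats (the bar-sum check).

1) 0.0ms=0b +978.261ms=3/2b
2) 978.261ms=3/2b +1956.522ms=3b
3) 2934.783ms=9/2b +978.261ms=3/2b
Σ=6b of 6 (92bpm 3/4) — PASS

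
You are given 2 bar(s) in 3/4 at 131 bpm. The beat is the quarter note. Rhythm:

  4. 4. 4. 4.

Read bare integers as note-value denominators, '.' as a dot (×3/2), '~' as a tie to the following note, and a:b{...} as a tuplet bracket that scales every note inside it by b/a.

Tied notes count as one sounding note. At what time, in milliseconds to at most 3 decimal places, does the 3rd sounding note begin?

note 3 onset = 3b = 1374.046ms

1. 0.0ms @ 0 + 687.023ms (3/2)
2. 687.023ms @ 3/2 + 687.023ms (3/2)
3. 1374.046ms @ 3 + 687.023ms (3/2)
4. 2061.069ms @ 9/2 + 687.023ms (3/2)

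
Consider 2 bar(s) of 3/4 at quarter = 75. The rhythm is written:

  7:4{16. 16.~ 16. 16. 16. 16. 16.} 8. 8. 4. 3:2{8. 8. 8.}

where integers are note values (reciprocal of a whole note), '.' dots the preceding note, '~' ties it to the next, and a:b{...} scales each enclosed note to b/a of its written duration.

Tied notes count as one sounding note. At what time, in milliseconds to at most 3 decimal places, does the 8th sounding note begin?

note 8 onset = 9/4b = 1800.0ms

1. 0.0ms @ 0 + 171.429ms (3/14)
2. 171.429ms @ 3/14 + 342.857ms (3/7)
3. 514.286ms @ 9/14 + 171.429ms (3/14)
4. 685.714ms @ 6/7 + 171.429ms (3/14)
5. 857.143ms @ 15/14 + 171.429ms (3/14)
6. 1028.571ms @ 9/7 + 171.429ms (3/14)
7. 1200.0ms @ 3/2 + 600.0ms (3/4)
8. 1800.0ms @ 9/4 + 600.0ms (3/4)
9. 2400.0ms @ 3 + 1200.0ms (3/2)
10. 3600.0ms @ 9/2 + 400.0ms (1/2)
11. 4000.0ms @ 5 + 400.0ms (1/2)
12. 4400.0ms @ 11/2 + 400.0ms (1/2)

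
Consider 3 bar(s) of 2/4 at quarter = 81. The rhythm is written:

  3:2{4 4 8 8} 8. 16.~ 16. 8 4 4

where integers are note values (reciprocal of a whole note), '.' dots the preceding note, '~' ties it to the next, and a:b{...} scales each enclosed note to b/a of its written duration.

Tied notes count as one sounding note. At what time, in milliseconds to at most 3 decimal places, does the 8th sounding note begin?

note 8 onset = 4b = 2962.963ms

1. 0.0ms @ 0 + 493.827ms (2/3)
2. 493.827ms @ 2/3 + 493.827ms (2/3)
3. 987.654ms @ 4/3 + 246.914ms (1/3)
4. 1234.568ms @ 5/3 + 246.914ms (1/3)
5. 1481.481ms @ 2 + 555.556ms (3/4)
6. 2037.037ms @ 11/4 + 555.556ms (3/4)
7. 2592.593ms @ 7/2 + 370.37ms (1/2)
8. 2962.963ms @ 4 + 740.741ms (1)
9. 3703.704ms @ 5 + 740.741ms (1)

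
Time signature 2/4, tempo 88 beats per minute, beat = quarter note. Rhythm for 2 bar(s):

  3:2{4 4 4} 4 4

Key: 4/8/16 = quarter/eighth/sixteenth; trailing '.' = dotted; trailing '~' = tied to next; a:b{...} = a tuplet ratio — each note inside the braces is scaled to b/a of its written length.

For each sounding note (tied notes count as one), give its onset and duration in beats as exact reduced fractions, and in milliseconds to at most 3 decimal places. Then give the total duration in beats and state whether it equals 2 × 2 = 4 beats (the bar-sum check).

1) 0.0ms=0b +454.545ms=2/3b
2) 454.545ms=2/3b +454.545ms=2/3b
3) 909.091ms=4/3b +454.545ms=2/3b
4) 1363.636ms=2b +681.818ms=1b
5) 2045.455ms=3b +681.818ms=1b
Σ=4b of 4 (88bpm 2/4) — PASS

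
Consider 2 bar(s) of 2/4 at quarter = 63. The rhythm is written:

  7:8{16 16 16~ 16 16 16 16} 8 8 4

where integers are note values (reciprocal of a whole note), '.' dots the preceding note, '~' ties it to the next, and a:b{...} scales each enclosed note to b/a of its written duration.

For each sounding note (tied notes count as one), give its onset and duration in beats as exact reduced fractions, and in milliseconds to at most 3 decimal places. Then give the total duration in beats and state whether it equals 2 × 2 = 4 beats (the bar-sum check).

1) 0.0ms=0b +272.109ms=2/7b
2) 272.109ms=2/7b +272.109ms=2/7b
3) 544.218ms=4/7b +544.218ms=4/7b
4) 1088.435ms=8/7b +272.109ms=2/7b
5) 1360.544ms=10/7b +272.109ms=2/7b
6) 1632.653ms=12/7b +272.109ms=2/7b
7) 1904.762ms=2b +476.19ms=1/2b
8) 2380.952ms=5/2b +476.19ms=1/2b
9) 2857.143ms=3b +952.381ms=1b
Σ=4b of 4 (63bpm 2/4) — PASS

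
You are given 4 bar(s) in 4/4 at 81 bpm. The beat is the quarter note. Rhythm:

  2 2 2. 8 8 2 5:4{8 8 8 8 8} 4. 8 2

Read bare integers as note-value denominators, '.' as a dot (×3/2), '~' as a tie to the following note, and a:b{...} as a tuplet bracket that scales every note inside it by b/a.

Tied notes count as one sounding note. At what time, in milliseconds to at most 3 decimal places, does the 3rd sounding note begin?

1. 0.0ms @ 0 + 1481.481ms (2)
2. 1481.481ms @ 2 + 1481.481ms (2)
3. 2962.963ms @ 4 + 2222.222ms (3)
4. 5185.185ms @ 7 + 370.37ms (1/2)
5. 5555.556ms @ 15/2 + 370.37ms (1/2)
6. 5925.926ms @ 8 + 1481.481ms (2)
7. 7407.407ms @ 10 + 296.296ms (2/5)
8. 7703.704ms @ 52/5 + 296.296ms (2/5)
9. 8000.0ms @ 54/5 + 296.296ms (2/5)
10. 8296.296ms @ 56/5 + 296.296ms (2/5)
11. 8592.593ms @ 58/5 + 296.296ms (2/5)
12. 8888.889ms @ 12 + 1111.111ms (3/2)
13. 10000.0ms @ 27/2 + 370.37ms (1/2)
14. 10370.37ms @ 14 + 1481.481ms (2)

note 3 onset = 4b = 2962.963ms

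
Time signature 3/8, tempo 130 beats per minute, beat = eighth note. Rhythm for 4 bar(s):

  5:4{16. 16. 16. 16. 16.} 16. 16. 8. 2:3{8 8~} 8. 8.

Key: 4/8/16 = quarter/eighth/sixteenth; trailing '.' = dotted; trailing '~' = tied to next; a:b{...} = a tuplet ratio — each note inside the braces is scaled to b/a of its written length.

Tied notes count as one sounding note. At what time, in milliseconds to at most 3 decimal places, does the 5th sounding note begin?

note 5 onset = 12/5b = 1107.692ms

1. 0.0ms @ 0 + 276.923ms (3/5)
2. 276.923ms @ 3/5 + 276.923ms (3/5)
3. 553.846ms @ 6/5 + 276.923ms (3/5)
4. 830.769ms @ 9/5 + 276.923ms (3/5)
5. 1107.692ms @ 12/5 + 276.923ms (3/5)
6. 1384.615ms @ 3 + 346.154ms (3/4)
7. 1730.769ms @ 15/4 + 346.154ms (3/4)
8. 2076.923ms @ 9/2 + 692.308ms (3/2)
9. 2769.231ms @ 6 + 692.308ms (3/2)
10. 3461.538ms @ 15/2 + 1384.615ms (3)
11. 4846.154ms @ 21/2 + 692.308ms (3/2)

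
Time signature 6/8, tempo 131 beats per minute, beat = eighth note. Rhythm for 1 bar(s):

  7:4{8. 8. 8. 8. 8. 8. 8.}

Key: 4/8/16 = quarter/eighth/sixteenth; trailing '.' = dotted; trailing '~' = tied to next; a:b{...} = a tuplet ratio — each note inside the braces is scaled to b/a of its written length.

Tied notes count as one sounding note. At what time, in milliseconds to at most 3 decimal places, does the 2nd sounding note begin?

note 2 onset = 6/7b = 392.585ms

1. 0.0ms @ 0 + 392.585ms (6/7)
2. 392.585ms @ 6/7 + 392.585ms (6/7)
3. 785.169ms @ 12/7 + 392.585ms (6/7)
4. 1177.754ms @ 18/7 + 392.585ms (6/7)
5. 1570.338ms @ 24/7 + 392.585ms (6/7)
6. 1962.923ms @ 30/7 + 392.585ms (6/7)
7. 2355.507ms @ 36/7 + 392.585ms (6/7)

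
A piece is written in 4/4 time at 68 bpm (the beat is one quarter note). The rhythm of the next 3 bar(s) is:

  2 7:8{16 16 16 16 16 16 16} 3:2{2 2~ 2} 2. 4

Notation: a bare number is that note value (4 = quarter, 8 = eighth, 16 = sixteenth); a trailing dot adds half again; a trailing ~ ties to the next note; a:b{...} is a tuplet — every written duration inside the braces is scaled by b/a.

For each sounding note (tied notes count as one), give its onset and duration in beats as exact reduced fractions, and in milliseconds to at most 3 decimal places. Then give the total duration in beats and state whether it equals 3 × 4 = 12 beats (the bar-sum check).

1) 0.0ms=0b +1764.706ms=2b
2) 1764.706ms=2b +252.101ms=2/7b
3) 2016.807ms=16/7b +252.101ms=2/7b
4) 2268.908ms=18/7b +252.101ms=2/7b
5) 2521.008ms=20/7b +252.101ms=2/7b
6) 2773.109ms=22/7b +252.101ms=2/7b
7) 3025.21ms=24/7b +252.101ms=2/7b
8) 3277.311ms=26/7b +252.101ms=2/7b
9) 3529.412ms=4b +1176.471ms=4/3b
10) 4705.882ms=16/3b +2352.941ms=8/3b
11) 7058.824ms=8b +2647.059ms=3b
12) 9705.882ms=11b +882.353ms=1b
Σ=12b of 12 (68bpm 4/4) — PASS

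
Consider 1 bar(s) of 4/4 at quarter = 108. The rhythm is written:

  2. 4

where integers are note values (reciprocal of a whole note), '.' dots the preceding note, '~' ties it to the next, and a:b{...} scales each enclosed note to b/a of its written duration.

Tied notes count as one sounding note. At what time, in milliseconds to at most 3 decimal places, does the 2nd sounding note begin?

1. 0.0ms @ 0 + 1666.667ms (3)
2. 1666.667ms @ 3 + 555.556ms (1)

note 2 onset = 3b = 1666.667ms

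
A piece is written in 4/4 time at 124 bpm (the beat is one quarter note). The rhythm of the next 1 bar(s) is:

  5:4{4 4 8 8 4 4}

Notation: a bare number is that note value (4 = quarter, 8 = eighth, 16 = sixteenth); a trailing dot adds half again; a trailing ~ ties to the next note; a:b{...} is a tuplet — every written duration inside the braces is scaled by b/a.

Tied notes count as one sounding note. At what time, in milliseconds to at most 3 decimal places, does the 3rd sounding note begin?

1. 0.0ms @ 0 + 387.097ms (4/5)
2. 387.097ms @ 4/5 + 387.097ms (4/5)
3. 774.194ms @ 8/5 + 193.548ms (2/5)
4. 967.742ms @ 2 + 193.548ms (2/5)
5. 1161.29ms @ 12/5 + 387.097ms (4/5)
6. 1548.387ms @ 16/5 + 387.097ms (4/5)

note 3 onset = 8/5b = 774.194ms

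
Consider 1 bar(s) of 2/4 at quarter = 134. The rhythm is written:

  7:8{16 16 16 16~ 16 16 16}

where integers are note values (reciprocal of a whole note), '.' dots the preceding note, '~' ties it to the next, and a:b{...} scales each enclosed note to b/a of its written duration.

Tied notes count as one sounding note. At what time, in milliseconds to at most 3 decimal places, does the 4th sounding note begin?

note 4 onset = 6/7b = 383.795ms

1. 0.0ms @ 0 + 127.932ms (2/7)
2. 127.932ms @ 2/7 + 127.932ms (2/7)
3. 255.864ms @ 4/7 + 127.932ms (2/7)
4. 383.795ms @ 6/7 + 255.864ms (4/7)
5. 639.659ms @ 10/7 + 127.932ms (2/7)
6. 767.591ms @ 12/7 + 127.932ms (2/7)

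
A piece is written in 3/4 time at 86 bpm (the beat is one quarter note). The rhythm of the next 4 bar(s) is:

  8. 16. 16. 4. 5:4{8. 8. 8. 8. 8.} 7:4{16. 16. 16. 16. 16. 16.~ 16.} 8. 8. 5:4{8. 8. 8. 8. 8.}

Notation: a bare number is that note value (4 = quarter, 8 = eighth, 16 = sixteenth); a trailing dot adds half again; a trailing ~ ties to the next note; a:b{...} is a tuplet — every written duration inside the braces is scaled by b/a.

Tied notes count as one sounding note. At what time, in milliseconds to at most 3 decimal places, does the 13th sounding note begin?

1. 0.0ms @ 0 + 523.256ms (3/4)
2. 523.256ms @ 3/4 + 261.628ms (3/8)
3. 784.884ms @ 9/8 + 261.628ms (3/8)
4. 1046.512ms @ 3/2 + 1046.512ms (3/2)
5. 2093.023ms @ 3 + 418.605ms (3/5)
6. 2511.628ms @ 18/5 + 418.605ms (3/5)
7. 2930.233ms @ 21/5 + 418.605ms (3/5)
8. 3348.837ms @ 24/5 + 418.605ms (3/5)
9. 3767.442ms @ 27/5 + 418.605ms (3/5)
10. 4186.047ms @ 6 + 149.502ms (3/14)
11. 4335.548ms @ 87/14 + 149.502ms (3/14)
12. 4485.05ms @ 45/7 + 149.502ms (3/14)
13. 4634.551ms @ 93/14 + 149.502ms (3/14)
14. 4784.053ms @ 48/7 + 149.502ms (3/14)
15. 4933.555ms @ 99/14 + 299.003ms (3/7)
16. 5232.558ms @ 15/2 + 523.256ms (3/4)
17. 5755.814ms @ 33/4 + 523.256ms (3/4)
18. 6279.07ms @ 9 + 418.605ms (3/5)
19. 6697.674ms @ 48/5 + 418.605ms (3/5)
20. 7116.279ms @ 51/5 + 418.605ms (3/5)
21. 7534.884ms @ 54/5 + 418.605ms (3/5)
22. 7953.488ms @ 57/5 + 418.605ms (3/5)

note 13 onset = 93/14b = 4634.551ms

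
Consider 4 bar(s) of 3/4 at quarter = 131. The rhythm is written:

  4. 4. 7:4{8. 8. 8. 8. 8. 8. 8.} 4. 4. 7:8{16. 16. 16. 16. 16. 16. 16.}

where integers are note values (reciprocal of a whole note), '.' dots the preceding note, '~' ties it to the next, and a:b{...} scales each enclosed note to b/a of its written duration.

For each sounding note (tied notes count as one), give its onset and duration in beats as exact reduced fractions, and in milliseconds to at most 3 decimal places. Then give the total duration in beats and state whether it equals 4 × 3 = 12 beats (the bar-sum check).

1) 0.0ms=0b +687.023ms=3/2b
2) 687.023ms=3/2b +687.023ms=3/2b
3) 1374.046ms=3b +196.292ms=3/7b
4) 1570.338ms=24/7b +196.292ms=3/7b
5) 1766.63ms=27/7b +196.292ms=3/7b
6) 1962.923ms=30/7b +196.292ms=3/7b
7) 2159.215ms=33/7b +196.292ms=3/7b
8) 2355.507ms=36/7b +196.292ms=3/7b
9) 2551.799ms=39/7b +196.292ms=3/7b
10) 2748.092ms=6b +687.023ms=3/2b
11) 3435.115ms=15/2b +687.023ms=3/2b
12) 4122.137ms=9b +196.292ms=3/7b
13) 4318.43ms=66/7b +196.292ms=3/7b
14) 4514.722ms=69/7b +196.292ms=3/7b
15) 4711.014ms=72/7b +196.292ms=3/7b
16) 4907.306ms=75/7b +196.292ms=3/7b
17) 5103.599ms=78/7b +196.292ms=3/7b
18) 5299.891ms=81/7b +196.292ms=3/7b
Σ=12b of 12 (131bpm 3/4) — PASS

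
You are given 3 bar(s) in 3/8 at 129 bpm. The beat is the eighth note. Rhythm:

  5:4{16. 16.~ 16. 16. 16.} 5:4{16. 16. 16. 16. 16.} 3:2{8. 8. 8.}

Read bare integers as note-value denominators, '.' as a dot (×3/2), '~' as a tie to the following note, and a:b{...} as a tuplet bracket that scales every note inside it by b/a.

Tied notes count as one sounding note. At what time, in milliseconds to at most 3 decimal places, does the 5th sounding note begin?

1. 0.0ms @ 0 + 279.07ms (3/5)
2. 279.07ms @ 3/5 + 558.14ms (6/5)
3. 837.209ms @ 9/5 + 279.07ms (3/5)
4. 1116.279ms @ 12/5 + 279.07ms (3/5)
5. 1395.349ms @ 3 + 279.07ms (3/5)
6. 1674.419ms @ 18/5 + 279.07ms (3/5)
7. 1953.488ms @ 21/5 + 279.07ms (3/5)
8. 2232.558ms @ 24/5 + 279.07ms (3/5)
9. 2511.628ms @ 27/5 + 279.07ms (3/5)
10. 2790.698ms @ 6 + 465.116ms (1)
11. 3255.814ms @ 7 + 465.116ms (1)
12. 3720.93ms @ 8 + 465.116ms (1)

note 5 onset = 3b = 1395.349ms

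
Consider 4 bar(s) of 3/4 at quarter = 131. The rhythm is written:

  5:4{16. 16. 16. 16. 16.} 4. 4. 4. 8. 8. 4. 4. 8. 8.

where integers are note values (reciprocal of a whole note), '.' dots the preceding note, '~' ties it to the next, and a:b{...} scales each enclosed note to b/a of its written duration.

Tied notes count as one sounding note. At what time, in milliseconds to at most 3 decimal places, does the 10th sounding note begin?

1. 0.0ms @ 0 + 137.405ms (3/10)
2. 137.405ms @ 3/10 + 137.405ms (3/10)
3. 274.809ms @ 3/5 + 137.405ms (3/10)
4. 412.214ms @ 9/10 + 137.405ms (3/10)
5. 549.618ms @ 6/5 + 137.405ms (3/10)
6. 687.023ms @ 3/2 + 687.023ms (3/2)
7. 1374.046ms @ 3 + 687.023ms (3/2)
8. 2061.069ms @ 9/2 + 687.023ms (3/2)
9. 2748.092ms @ 6 + 343.511ms (3/4)
10. 3091.603ms @ 27/4 + 343.511ms (3/4)
11. 3435.115ms @ 15/2 + 687.023ms (3/2)
12. 4122.137ms @ 9 + 687.023ms (3/2)
13. 4809.16ms @ 21/2 + 343.511ms (3/4)
14. 5152.672ms @ 45/4 + 343.511ms (3/4)

note 10 onset = 27/4b = 3091.603ms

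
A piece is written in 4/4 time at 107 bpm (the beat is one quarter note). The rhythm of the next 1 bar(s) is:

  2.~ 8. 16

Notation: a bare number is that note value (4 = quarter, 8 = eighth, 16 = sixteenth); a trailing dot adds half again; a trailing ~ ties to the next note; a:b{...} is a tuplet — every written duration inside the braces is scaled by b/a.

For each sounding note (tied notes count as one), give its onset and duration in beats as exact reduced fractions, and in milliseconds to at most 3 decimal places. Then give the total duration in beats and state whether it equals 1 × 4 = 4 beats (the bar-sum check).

1) 0.0ms=0b +2102.804ms=15/4b
2) 2102.804ms=15/4b +140.187ms=1/4b
Σ=4b of 4 (107bpm 4/4) — PASS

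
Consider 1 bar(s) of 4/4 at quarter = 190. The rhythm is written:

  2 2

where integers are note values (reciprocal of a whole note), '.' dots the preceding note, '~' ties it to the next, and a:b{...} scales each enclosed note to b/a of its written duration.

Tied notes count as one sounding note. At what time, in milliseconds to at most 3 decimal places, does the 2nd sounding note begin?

1. 0.0ms @ 0 + 631.579ms (2)
2. 631.579ms @ 2 + 631.579ms (2)

note 2 onset = 2b = 631.579ms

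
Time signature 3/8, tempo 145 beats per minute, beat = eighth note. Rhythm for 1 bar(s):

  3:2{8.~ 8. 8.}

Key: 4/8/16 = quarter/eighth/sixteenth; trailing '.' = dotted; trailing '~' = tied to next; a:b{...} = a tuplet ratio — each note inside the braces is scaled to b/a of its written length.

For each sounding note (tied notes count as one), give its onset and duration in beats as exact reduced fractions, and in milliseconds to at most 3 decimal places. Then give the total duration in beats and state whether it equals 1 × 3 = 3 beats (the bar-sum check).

1) 0.0ms=0b +827.586ms=2b
2) 827.586ms=2b +413.793ms=1b
Σ=3b of 3 (145bpm 3/8) — PASS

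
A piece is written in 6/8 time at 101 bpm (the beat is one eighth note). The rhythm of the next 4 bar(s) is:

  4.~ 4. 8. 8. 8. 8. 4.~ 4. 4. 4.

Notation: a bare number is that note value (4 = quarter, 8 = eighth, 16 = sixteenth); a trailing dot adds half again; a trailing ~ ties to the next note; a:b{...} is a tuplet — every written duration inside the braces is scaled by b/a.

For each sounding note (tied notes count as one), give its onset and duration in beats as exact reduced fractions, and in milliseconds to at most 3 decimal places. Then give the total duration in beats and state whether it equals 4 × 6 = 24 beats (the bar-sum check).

1) 0.0ms=0b +3564.356ms=6b
2) 3564.356ms=6b +891.089ms=3/2b
3) 4455.446ms=15/2b +891.089ms=3/2b
4) 5346.535ms=9b +891.089ms=3/2b
5) 6237.624ms=21/2b +891.089ms=3/2b
6) 7128.713ms=12b +3564.356ms=6b
7) 10693.069ms=18b +1782.178ms=3b
8) 12475.248ms=21b +1782.178ms=3b
Σ=24b of 24 (101bpm 6/8) — PASS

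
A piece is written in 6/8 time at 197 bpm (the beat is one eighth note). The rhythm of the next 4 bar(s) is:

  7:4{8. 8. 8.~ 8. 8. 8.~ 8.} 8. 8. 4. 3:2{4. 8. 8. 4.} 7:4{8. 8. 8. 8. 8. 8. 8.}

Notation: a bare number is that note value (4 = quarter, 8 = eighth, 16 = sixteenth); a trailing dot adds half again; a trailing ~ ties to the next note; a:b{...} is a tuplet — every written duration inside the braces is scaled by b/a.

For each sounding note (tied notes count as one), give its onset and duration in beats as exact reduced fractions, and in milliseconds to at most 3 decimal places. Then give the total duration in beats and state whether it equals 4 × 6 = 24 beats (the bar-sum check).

1) 0.0ms=0b +261.059ms=6/7b
2) 261.059ms=6/7b +261.059ms=6/7b
3) 522.117ms=12/7b +522.117ms=12/7b
4) 1044.235ms=24/7b +261.059ms=6/7b
5) 1305.294ms=30/7b +522.117ms=12/7b
6) 1827.411ms=6b +456.853ms=3/2b
7) 2284.264ms=15/2b +456.853ms=3/2b
8) 2741.117ms=9b +913.706ms=3b
9) 3654.822ms=12b +609.137ms=2b
10) 4263.959ms=14b +304.569ms=1b
11) 4568.528ms=15b +304.569ms=1b
12) 4873.096ms=16b +609.137ms=2b
13) 5482.234ms=18b +261.059ms=6/7b
14) 5743.292ms=132/7b +261.059ms=6/7b
15) 6004.351ms=138/7b +261.059ms=6/7b
16) 6265.41ms=144/7b +261.059ms=6/7b
17) 6526.468ms=150/7b +261.059ms=6/7b
18) 6787.527ms=156/7b +261.059ms=6/7b
19) 7048.586ms=162/7b +261.059ms=6/7b
Σ=24b of 24 (197bpm 6/8) — PASS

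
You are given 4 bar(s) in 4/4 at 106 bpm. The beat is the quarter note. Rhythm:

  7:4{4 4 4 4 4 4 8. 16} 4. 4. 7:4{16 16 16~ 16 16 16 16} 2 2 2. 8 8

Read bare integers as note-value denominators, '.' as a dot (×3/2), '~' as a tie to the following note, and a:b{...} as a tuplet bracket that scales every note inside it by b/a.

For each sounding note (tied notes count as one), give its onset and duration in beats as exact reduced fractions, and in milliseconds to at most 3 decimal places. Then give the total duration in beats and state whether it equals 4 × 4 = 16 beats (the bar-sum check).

1) 0.0ms=0b +323.45ms=4/7b
2) 323.45ms=4/7b +323.45ms=4/7b
3) 646.9ms=8/7b +323.45ms=4/7b
4) 970.35ms=12/7b +323.45ms=4/7b
5) 1293.801ms=16/7b +323.45ms=4/7b
6) 1617.251ms=20/7b +323.45ms=4/7b
7) 1940.701ms=24/7b +242.588ms=3/7b
8) 2183.288ms=27/7b +80.863ms=1/7b
9) 2264.151ms=4b +849.057ms=3/2b
10) 3113.208ms=11/2b +849.057ms=3/2b
11) 3962.264ms=7b +80.863ms=1/7b
12) 4043.127ms=50/7b +80.863ms=1/7b
13) 4123.989ms=51/7b +161.725ms=2/7b
14) 4285.714ms=53/7b +80.863ms=1/7b
15) 4366.577ms=54/7b +80.863ms=1/7b
16) 4447.439ms=55/7b +80.863ms=1/7b
17) 4528.302ms=8b +1132.075ms=2b
18) 5660.377ms=10b +1132.075ms=2b
19) 6792.453ms=12b +1698.113ms=3b
20) 8490.566ms=15b +283.019ms=1/2b
21) 8773.585ms=31/2b +283.019ms=1/2b
Σ=16b of 16 (106bpm 4/4) — PASS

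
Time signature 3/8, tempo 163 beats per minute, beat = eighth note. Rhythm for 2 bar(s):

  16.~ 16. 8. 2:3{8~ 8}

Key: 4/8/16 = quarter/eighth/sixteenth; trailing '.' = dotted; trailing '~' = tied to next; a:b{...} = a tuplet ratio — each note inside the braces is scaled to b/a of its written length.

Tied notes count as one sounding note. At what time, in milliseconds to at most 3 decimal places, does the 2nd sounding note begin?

1. 0.0ms @ 0 + 552.147ms (3/2)
2. 552.147ms @ 3/2 + 552.147ms (3/2)
3. 1104.294ms @ 3 + 1104.294ms (3)

note 2 onset = 3/2b = 552.147ms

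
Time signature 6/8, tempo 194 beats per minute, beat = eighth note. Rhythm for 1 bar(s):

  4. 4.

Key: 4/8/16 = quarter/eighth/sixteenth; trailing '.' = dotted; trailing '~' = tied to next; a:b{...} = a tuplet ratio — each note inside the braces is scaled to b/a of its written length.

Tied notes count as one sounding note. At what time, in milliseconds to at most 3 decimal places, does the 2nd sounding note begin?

note 2 onset = 3b = 927.835ms

1. 0.0ms @ 0 + 927.835ms (3)
2. 927.835ms @ 3 + 927.835ms (3)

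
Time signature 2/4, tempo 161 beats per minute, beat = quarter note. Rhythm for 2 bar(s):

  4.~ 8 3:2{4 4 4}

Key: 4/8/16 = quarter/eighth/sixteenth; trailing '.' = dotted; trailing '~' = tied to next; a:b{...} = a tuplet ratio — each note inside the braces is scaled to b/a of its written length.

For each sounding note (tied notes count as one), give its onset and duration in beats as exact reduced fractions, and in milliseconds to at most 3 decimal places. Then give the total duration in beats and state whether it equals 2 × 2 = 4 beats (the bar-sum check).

1) 0.0ms=0b +745.342ms=2b
2) 745.342ms=2b +248.447ms=2/3b
3) 993.789ms=8/3b +248.447ms=2/3b
4) 1242.236ms=10/3b +248.447ms=2/3b
Σ=4b of 4 (161bpm 2/4) — PASS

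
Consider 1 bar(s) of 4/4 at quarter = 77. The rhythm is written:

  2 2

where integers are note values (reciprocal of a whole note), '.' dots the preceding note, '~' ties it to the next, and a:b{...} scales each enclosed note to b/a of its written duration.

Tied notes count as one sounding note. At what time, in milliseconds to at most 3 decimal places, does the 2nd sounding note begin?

note 2 onset = 2b = 1558.442ms

1. 0.0ms @ 0 + 1558.442ms (2)
2. 1558.442ms @ 2 + 1558.442ms (2)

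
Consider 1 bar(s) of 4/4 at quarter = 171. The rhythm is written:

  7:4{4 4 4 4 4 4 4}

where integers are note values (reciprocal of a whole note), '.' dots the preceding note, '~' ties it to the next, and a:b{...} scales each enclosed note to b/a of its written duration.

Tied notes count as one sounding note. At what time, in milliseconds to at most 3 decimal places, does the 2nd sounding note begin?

note 2 onset = 4/7b = 200.501ms

1. 0.0ms @ 0 + 200.501ms (4/7)
2. 200.501ms @ 4/7 + 200.501ms (4/7)
3. 401.003ms @ 8/7 + 200.501ms (4/7)
4. 601.504ms @ 12/7 + 200.501ms (4/7)
5. 802.005ms @ 16/7 + 200.501ms (4/7)
6. 1002.506ms @ 20/7 + 200.501ms (4/7)
7. 1203.008ms @ 24/7 + 200.501ms (4/7)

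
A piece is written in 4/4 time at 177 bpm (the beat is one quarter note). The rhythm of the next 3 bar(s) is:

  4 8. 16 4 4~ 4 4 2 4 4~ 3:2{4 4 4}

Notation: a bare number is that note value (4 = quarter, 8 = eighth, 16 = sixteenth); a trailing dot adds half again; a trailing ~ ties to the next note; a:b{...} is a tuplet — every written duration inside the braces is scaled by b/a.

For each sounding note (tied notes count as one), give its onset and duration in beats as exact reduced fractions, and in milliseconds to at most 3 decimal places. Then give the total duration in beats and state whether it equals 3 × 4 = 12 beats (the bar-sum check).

1) 0.0ms=0b +338.983ms=1b
2) 338.983ms=1b +254.237ms=3/4b
3) 593.22ms=7/4b +84.746ms=1/4b
4) 677.966ms=2b +338.983ms=1b
5) 1016.949ms=3b +677.966ms=2b
6) 1694.915ms=5b +338.983ms=1b
7) 2033.898ms=6b +677.966ms=2b
8) 2711.864ms=8b +338.983ms=1b
9) 3050.847ms=9b +564.972ms=5/3b
10) 3615.819ms=32/3b +225.989ms=2/3b
11) 3841.808ms=34/3b +225.989ms=2/3b
Σ=12b of 12 (177bpm 4/4) — PASS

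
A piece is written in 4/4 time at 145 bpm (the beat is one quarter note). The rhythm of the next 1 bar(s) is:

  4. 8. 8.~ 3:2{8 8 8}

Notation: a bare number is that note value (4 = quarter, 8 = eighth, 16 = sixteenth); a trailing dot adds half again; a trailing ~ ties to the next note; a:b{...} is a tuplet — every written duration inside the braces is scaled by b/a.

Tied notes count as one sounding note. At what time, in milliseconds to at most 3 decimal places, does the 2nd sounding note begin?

note 2 onset = 3/2b = 620.69ms

1. 0.0ms @ 0 + 620.69ms (3/2)
2. 620.69ms @ 3/2 + 310.345ms (3/4)
3. 931.034ms @ 9/4 + 448.276ms (13/12)
4. 1379.31ms @ 10/3 + 137.931ms (1/3)
5. 1517.241ms @ 11/3 + 137.931ms (1/3)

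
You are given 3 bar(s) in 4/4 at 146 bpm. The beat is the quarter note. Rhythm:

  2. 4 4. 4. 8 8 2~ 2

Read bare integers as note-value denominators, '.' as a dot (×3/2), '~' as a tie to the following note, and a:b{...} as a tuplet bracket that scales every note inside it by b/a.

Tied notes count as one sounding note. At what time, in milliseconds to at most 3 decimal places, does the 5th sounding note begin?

note 5 onset = 7b = 2876.712ms

1. 0.0ms @ 0 + 1232.877ms (3)
2. 1232.877ms @ 3 + 410.959ms (1)
3. 1643.836ms @ 4 + 616.438ms (3/2)
4. 2260.274ms @ 11/2 + 616.438ms (3/2)
5. 2876.712ms @ 7 + 205.479ms (1/2)
6. 3082.192ms @ 15/2 + 205.479ms (1/2)
7. 3287.671ms @ 8 + 1643.836ms (4)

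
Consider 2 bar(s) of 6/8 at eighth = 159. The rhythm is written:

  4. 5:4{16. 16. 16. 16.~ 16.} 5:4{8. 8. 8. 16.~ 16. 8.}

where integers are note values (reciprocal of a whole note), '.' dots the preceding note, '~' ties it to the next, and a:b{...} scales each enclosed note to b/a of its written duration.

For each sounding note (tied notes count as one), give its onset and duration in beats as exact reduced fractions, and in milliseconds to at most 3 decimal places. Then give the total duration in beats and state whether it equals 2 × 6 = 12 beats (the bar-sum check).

1) 0.0ms=0b +1132.075ms=3b
2) 1132.075ms=3b +226.415ms=3/5b
3) 1358.491ms=18/5b +226.415ms=3/5b
4) 1584.906ms=21/5b +226.415ms=3/5b
5) 1811.321ms=24/5b +452.83ms=6/5b
6) 2264.151ms=6b +452.83ms=6/5b
7) 2716.981ms=36/5b +452.83ms=6/5b
8) 3169.811ms=42/5b +452.83ms=6/5b
9) 3622.642ms=48/5b +452.83ms=6/5b
10) 4075.472ms=54/5b +452.83ms=6/5b
Σ=12b of 12 (159bpm 6/8) — PASS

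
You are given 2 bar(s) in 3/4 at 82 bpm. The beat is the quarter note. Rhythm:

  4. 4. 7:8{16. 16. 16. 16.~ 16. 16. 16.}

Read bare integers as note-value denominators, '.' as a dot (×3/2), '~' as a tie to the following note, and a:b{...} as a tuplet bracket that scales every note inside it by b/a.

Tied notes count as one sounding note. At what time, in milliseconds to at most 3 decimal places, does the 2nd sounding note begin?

1. 0.0ms @ 0 + 1097.561ms (3/2)
2. 1097.561ms @ 3/2 + 1097.561ms (3/2)
3. 2195.122ms @ 3 + 313.589ms (3/7)
4. 2508.711ms @ 24/7 + 313.589ms (3/7)
5. 2822.3ms @ 27/7 + 313.589ms (3/7)
6. 3135.889ms @ 30/7 + 627.178ms (6/7)
7. 3763.066ms @ 36/7 + 313.589ms (3/7)
8. 4076.655ms @ 39/7 + 313.589ms (3/7)

note 2 onset = 3/2b = 1097.561ms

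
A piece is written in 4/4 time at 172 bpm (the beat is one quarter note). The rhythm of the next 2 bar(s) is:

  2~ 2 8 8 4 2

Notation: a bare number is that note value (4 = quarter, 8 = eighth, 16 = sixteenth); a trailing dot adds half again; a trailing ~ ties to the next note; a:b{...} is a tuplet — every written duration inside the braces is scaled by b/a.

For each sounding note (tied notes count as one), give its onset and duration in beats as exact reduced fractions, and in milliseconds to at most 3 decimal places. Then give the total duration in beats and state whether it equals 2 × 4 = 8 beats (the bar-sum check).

1) 0.0ms=0b +1395.349ms=4b
2) 1395.349ms=4b +174.419ms=1/2b
3) 1569.767ms=9/2b +174.419ms=1/2b
4) 1744.186ms=5b +348.837ms=1b
5) 2093.023ms=6b +697.674ms=2b
Σ=8b of 8 (172bpm 4/4) — PASS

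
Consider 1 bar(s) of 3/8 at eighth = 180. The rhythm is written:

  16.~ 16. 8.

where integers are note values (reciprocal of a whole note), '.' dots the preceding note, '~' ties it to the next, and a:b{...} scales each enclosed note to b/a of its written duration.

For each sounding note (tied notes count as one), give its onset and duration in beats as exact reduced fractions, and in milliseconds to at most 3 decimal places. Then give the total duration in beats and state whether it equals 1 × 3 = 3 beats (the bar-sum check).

1) 0.0ms=0b +500.0ms=3/2b
2) 500.0ms=3/2b +500.0ms=3/2b
Σ=3b of 3 (180bpm 3/8) — PASS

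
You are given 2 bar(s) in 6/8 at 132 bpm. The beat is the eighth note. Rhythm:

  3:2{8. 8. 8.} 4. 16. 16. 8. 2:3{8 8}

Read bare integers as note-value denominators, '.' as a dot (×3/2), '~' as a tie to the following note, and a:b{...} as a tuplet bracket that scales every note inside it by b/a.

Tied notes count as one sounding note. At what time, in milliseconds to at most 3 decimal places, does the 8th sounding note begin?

1. 0.0ms @ 0 + 454.545ms (1)
2. 454.545ms @ 1 + 454.545ms (1)
3. 909.091ms @ 2 + 454.545ms (1)
4. 1363.636ms @ 3 + 1363.636ms (3)
5. 2727.273ms @ 6 + 340.909ms (3/4)
6. 3068.182ms @ 27/4 + 340.909ms (3/4)
7. 3409.091ms @ 15/2 + 681.818ms (3/2)
8. 4090.909ms @ 9 + 681.818ms (3/2)
9. 4772.727ms @ 21/2 + 681.818ms (3/2)

note 8 onset = 9b = 4090.909ms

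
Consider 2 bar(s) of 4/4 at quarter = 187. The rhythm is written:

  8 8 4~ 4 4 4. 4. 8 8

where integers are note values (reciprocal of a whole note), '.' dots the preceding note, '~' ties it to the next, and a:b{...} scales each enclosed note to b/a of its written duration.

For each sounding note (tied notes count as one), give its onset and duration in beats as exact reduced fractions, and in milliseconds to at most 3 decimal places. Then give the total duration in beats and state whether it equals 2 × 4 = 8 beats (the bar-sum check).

1) 0.0ms=0b +160.428ms=1/2b
2) 160.428ms=1/2b +160.428ms=1/2b
3) 320.856ms=1b +641.711ms=2b
4) 962.567ms=3b +320.856ms=1b
5) 1283.422ms=4b +481.283ms=3/2b
6) 1764.706ms=11/2b +481.283ms=3/2b
7) 2245.989ms=7b +160.428ms=1/2b
8) 2406.417ms=15/2b +160.428ms=1/2b
Σ=8b of 8 (187bpm 4/4) — PASS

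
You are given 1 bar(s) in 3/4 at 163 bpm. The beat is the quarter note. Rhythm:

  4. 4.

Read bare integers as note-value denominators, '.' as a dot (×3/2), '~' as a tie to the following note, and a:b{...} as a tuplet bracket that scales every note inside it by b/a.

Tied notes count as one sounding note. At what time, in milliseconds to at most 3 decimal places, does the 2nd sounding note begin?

1. 0.0ms @ 0 + 552.147ms (3/2)
2. 552.147ms @ 3/2 + 552.147ms (3/2)

note 2 onset = 3/2b = 552.147ms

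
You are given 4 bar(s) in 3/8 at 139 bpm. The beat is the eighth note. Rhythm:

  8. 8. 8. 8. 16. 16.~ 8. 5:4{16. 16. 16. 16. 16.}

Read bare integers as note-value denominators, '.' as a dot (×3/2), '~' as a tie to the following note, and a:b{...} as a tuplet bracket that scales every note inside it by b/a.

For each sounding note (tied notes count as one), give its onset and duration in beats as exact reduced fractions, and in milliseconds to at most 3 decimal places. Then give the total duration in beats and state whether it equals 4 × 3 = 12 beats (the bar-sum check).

1) 0.0ms=0b +647.482ms=3/2b
2) 647.482ms=3/2b +647.482ms=3/2b
3) 1294.964ms=3b +647.482ms=3/2b
4) 1942.446ms=9/2b +647.482ms=3/2b
5) 2589.928ms=6b +323.741ms=3/4b
6) 2913.669ms=27/4b +971.223ms=9/4b
7) 3884.892ms=9b +258.993ms=3/5b
8) 4143.885ms=48/5b +258.993ms=3/5b
9) 4402.878ms=51/5b +258.993ms=3/5b
10) 4661.871ms=54/5b +258.993ms=3/5b
11) 4920.863ms=57/5b +258.993ms=3/5b
Σ=12b of 12 (139bpm 3/8) — PASS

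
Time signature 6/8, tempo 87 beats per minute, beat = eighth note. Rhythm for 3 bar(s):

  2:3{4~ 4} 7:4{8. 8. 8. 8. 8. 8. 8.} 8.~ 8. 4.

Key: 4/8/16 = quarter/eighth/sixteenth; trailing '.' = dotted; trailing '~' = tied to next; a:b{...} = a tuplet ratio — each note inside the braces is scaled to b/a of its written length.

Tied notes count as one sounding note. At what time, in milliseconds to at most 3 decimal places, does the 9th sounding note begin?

note 9 onset = 12b = 8275.862ms

1. 0.0ms @ 0 + 4137.931ms (6)
2. 4137.931ms @ 6 + 591.133ms (6/7)
3. 4729.064ms @ 48/7 + 591.133ms (6/7)
4. 5320.197ms @ 54/7 + 591.133ms (6/7)
5. 5911.33ms @ 60/7 + 591.133ms (6/7)
6. 6502.463ms @ 66/7 + 591.133ms (6/7)
7. 7093.596ms @ 72/7 + 591.133ms (6/7)
8. 7684.729ms @ 78/7 + 591.133ms (6/7)
9. 8275.862ms @ 12 + 2068.966ms (3)
10. 10344.828ms @ 15 + 2068.966ms (3)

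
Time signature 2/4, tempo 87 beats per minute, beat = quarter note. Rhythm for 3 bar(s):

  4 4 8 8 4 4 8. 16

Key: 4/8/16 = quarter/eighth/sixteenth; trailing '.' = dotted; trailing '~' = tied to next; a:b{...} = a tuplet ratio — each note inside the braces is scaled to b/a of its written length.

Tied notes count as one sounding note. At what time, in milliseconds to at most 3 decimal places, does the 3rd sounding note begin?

note 3 onset = 2b = 1379.31ms

1. 0.0ms @ 0 + 689.655ms (1)
2. 689.655ms @ 1 + 689.655ms (1)
3. 1379.31ms @ 2 + 344.828ms (1/2)
4. 1724.138ms @ 5/2 + 344.828ms (1/2)
5. 2068.966ms @ 3 + 689.655ms (1)
6. 2758.621ms @ 4 + 689.655ms (1)
7. 3448.276ms @ 5 + 517.241ms (3/4)
8. 3965.517ms @ 23/4 + 172.414ms (1/4)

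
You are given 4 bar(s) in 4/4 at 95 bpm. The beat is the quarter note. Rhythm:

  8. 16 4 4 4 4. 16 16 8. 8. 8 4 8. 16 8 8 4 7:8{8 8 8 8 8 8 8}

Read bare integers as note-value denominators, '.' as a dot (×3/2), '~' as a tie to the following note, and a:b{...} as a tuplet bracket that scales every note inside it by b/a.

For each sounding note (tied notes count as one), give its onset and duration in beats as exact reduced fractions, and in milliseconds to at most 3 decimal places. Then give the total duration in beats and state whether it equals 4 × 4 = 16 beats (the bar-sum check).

1) 0.0ms=0b +473.684ms=3/4b
2) 473.684ms=3/4b +157.895ms=1/4b
3) 631.579ms=1b +631.579ms=1b
4) 1263.158ms=2b +631.579ms=1b
5) 1894.737ms=3b +631.579ms=1b
6) 2526.316ms=4b +947.368ms=3/2b
7) 3473.684ms=11/2b +157.895ms=1/4b
8) 3631.579ms=23/4b +157.895ms=1/4b
9) 3789.474ms=6b +473.684ms=3/4b
10) 4263.158ms=27/4b +473.684ms=3/4b
11) 4736.842ms=15/2b +315.789ms=1/2b
12) 5052.632ms=8b +631.579ms=1b
13) 5684.211ms=9b +473.684ms=3/4b
14) 6157.895ms=39/4b +157.895ms=1/4b
15) 6315.789ms=10b +315.789ms=1/2b
16) 6631.579ms=21/2b +315.789ms=1/2b
17) 6947.368ms=11b +631.579ms=1b
18) 7578.947ms=12b +360.902ms=4/7b
19) 7939.85ms=88/7b +360.902ms=4/7b
20) 8300.752ms=92/7b +360.902ms=4/7b
21) 8661.654ms=96/7b +360.902ms=4/7b
22) 9022.556ms=100/7b +360.902ms=4/7b
23) 9383.459ms=104/7b +360.902ms=4/7b
24) 9744.361ms=108/7b +360.902ms=4/7b
Σ=16b of 16 (95bpm 4/4) — PASS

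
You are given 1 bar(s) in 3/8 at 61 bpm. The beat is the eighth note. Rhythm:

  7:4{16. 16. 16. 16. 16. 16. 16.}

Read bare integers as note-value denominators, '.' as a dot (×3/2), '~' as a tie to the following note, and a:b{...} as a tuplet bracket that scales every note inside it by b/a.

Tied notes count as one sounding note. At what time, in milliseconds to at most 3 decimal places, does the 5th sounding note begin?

1. 0.0ms @ 0 + 421.546ms (3/7)
2. 421.546ms @ 3/7 + 421.546ms (3/7)
3. 843.091ms @ 6/7 + 421.546ms (3/7)
4. 1264.637ms @ 9/7 + 421.546ms (3/7)
5. 1686.183ms @ 12/7 + 421.546ms (3/7)
6. 2107.728ms @ 15/7 + 421.546ms (3/7)
7. 2529.274ms @ 18/7 + 421.546ms (3/7)

note 5 onset = 12/7b = 1686.183ms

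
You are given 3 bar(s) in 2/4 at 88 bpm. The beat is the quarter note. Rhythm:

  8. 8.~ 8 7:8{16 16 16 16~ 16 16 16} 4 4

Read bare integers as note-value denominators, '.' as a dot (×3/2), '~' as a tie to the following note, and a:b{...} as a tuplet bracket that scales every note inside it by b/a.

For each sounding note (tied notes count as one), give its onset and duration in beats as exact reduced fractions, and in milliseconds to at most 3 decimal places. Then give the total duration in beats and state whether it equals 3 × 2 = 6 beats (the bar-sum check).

1) 0.0ms=0b +511.364ms=3/4b
2) 511.364ms=3/4b +852.273ms=5/4b
3) 1363.636ms=2b +194.805ms=2/7b
4) 1558.442ms=16/7b +194.805ms=2/7b
5) 1753.247ms=18/7b +194.805ms=2/7b
6) 1948.052ms=20/7b +389.61ms=4/7b
7) 2337.662ms=24/7b +194.805ms=2/7b
8) 2532.468ms=26/7b +194.805ms=2/7b
9) 2727.273ms=4b +681.818ms=1b
10) 3409.091ms=5b +681.818ms=1b
Σ=6b of 6 (88bpm 2/4) — PASS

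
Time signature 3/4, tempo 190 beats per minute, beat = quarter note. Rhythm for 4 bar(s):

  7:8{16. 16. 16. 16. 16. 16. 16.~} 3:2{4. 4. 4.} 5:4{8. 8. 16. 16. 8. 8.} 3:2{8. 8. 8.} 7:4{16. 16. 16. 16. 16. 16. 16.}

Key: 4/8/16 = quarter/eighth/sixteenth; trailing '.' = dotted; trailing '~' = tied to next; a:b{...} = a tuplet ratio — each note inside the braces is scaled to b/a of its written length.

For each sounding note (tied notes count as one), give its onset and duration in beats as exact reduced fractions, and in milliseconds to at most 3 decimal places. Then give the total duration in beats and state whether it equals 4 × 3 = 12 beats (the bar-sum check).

1) 0.0ms=0b +135.338ms=3/7b
2) 135.338ms=3/7b +135.338ms=3/7b
3) 270.677ms=6/7b +135.338ms=3/7b
4) 406.015ms=9/7b +135.338ms=3/7b
5) 541.353ms=12/7b +135.338ms=3/7b
6) 676.692ms=15/7b +135.338ms=3/7b
7) 812.03ms=18/7b +451.128ms=10/7b
8) 1263.158ms=4b +315.789ms=1b
9) 1578.947ms=5b +315.789ms=1b
10) 1894.737ms=6b +189.474ms=3/5b
11) 2084.211ms=33/5b +189.474ms=3/5b
12) 2273.684ms=36/5b +94.737ms=3/10b
13) 2368.421ms=15/2b +94.737ms=3/10b
14) 2463.158ms=39/5b +189.474ms=3/5b
15) 2652.632ms=42/5b +189.474ms=3/5b
16) 2842.105ms=9b +157.895ms=1/2b
17) 3000.0ms=19/2b +157.895ms=1/2b
18) 3157.895ms=10b +157.895ms=1/2b
19) 3315.789ms=21/2b +67.669ms=3/14b
20) 3383.459ms=75/7b +67.669ms=3/14b
21) 3451.128ms=153/14b +67.669ms=3/14b
22) 3518.797ms=78/7b +67.669ms=3/14b
23) 3586.466ms=159/14b +67.669ms=3/14b
24) 3654.135ms=81/7b +67.669ms=3/14b
25) 3721.805ms=165/14b +67.669ms=3/14b
Σ=12b of 12 (190bpm 3/4) — PASS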